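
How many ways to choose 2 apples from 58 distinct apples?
C(58,2) = 58!/(2!×56!) = 1653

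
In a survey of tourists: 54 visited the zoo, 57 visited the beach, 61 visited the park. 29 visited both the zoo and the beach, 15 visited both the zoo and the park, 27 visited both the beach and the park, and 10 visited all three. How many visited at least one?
|A∪B∪C| = 54+57+61-29-15-27+10 = 111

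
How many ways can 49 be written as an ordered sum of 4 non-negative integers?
C(49+4-1, 4-1) = C(52, 3) = 22100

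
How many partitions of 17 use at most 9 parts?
By conjugation, equals partitions of 17 into parts ≤ 9. Let r_j(i) = number of partitions of i into parts ≤ j, for i = 0..17. r_1(i) = 1 for all i; r_j(i) = r_{j-1}(i) + r_j(i-j). Rows j = 2..9: ≤2: 1 1 2 2 3 3 4 4 5 5 6 6 7 7 8 8 9 9; ≤3: 1 1 2 3 4 5 7 8 10 12 14 16 19 21 24 27 30 33; ≤4: 1 1 2 3 5 6 9 11 15 18 23 27 34 39 47 54 64 72; ≤5: 1 1 2 3 5 7 10 13 18 23 30 37 47 57 70 84 101 119; ≤6: 1 1 2 3 5 7 11 14 20 26 35 44 58 71 90 110 136 163; ≤7: 1 1 2 3 5 7 11 15 21 28 38 49 65 82 105 131 164 201; ≤8: 1 1 2 3 5 7 11 15 22 29 40 52 70 89 116 146 186 230; ≤9: 1 1 2 3 5 7 11 15 22 30 41 54 73 94 123 157 201 252. r_9(17) = 252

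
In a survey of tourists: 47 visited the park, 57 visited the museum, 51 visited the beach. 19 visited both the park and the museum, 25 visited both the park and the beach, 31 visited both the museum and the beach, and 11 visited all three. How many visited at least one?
|A∪B∪C| = 47+57+51-19-25-31+11 = 91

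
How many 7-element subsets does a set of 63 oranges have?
C(63,7) = 63!/(7!×56!) = 553270671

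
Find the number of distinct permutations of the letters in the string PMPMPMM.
7! / (3! × 4!) = 35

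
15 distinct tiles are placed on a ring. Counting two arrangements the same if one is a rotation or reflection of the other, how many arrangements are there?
(15-1)!/2 = 87178291200/2 = 43589145600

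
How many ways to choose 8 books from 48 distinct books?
C(48,8) = 48!/(8!×40!) = 377348994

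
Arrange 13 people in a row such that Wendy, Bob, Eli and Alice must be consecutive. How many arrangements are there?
Treat the 4 as one block: (13-4+1)! × 4! = 3628800 × 24 = 87091200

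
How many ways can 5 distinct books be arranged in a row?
5! = 120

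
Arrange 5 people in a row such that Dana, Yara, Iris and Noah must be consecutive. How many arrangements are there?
Treat the 4 as one block: (5-4+1)! × 4! = 2 × 24 = 48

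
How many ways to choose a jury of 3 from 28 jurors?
C(28,3) = 28!/(3!×25!) = 3276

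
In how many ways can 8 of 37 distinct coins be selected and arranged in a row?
P(37,8) = 37!/(37-8)! = 1556675366400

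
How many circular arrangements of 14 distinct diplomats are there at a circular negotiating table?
Circular: fix one position, arrange the rest. (14-1)! = 6227020800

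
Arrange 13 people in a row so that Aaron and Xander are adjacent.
Treat as block: (13-1)! × 2! = 479001600 × 2 = 958003200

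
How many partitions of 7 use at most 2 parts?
By conjugation, equals partitions of 7 into parts ≤ 2. Let r_j(i) = number of partitions of i into parts ≤ j, for i = 0..7. r_1(i) = 1 for all i; r_j(i) = r_{j-1}(i) + r_j(i-j). Rows j = 2..2: ≤2: 1 1 2 2 3 3 4 4. r_2(7) = 4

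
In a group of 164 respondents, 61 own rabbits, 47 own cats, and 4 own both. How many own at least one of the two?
|A∪B| = |A| + |B| - |A∩B| = 61 + 47 - 4 = 104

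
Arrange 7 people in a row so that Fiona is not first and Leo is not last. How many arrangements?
By inclusion-exclusion: 7! - 2×(7-1)! + (7-2)! = 5040 - 1440 + 120 = 3720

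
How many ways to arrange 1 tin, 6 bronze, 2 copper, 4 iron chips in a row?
13! / (1! × 6! × 2! × 4!) = 180180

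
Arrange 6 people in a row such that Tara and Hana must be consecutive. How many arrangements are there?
Treat the 2 as one block: (6-2+1)! × 2! = 120 × 2 = 240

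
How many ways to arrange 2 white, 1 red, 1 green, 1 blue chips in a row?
5! / (2! × 1! × 1! × 1!) = 60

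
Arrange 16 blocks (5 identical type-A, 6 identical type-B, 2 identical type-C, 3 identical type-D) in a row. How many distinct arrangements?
16! / (5! × 6! × 2! × 3!) = 20180160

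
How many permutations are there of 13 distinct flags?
13! = 6227020800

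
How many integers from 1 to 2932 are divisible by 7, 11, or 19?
⌊2932/7⌋+⌊2932/11⌋+⌊2932/19⌋ - ⌊2932/77⌋-⌊2932/133⌋-⌊2932/209⌋ + ⌊2932/1463⌋ = 418+266+154 - 38-22-14 + 2 = 766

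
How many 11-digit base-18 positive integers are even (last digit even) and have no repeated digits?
Last∈{0,2,4,6,8,10,12,14,16}. Last=0: 70572902400. Last nonzero: 8×16×P(16,9) = 531372441600. Total = 601945344000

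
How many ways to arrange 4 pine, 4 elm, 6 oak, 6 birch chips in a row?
20! / (4! × 4! × 6! × 6!) = 8147739600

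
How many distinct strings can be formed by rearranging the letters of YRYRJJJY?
8! / (3! × 3! × 2!) = 560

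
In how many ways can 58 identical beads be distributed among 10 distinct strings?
C(58+10-1, 10-1) = C(67, 9) = 42757703560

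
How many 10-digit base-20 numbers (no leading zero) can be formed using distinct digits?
First digit: 19 choices (nonzero). Then descending: 19 × 19 × 18 × 17 × 16 × 15 × 14 × 13 × 12 × 11 = 636920444160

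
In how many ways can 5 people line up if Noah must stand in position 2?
Fix one position: (5-1)! = 24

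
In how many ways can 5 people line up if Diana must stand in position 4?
Fix one position: (5-1)! = 24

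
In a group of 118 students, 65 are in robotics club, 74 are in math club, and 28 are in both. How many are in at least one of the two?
|A∪B| = |A| + |B| - |A∩B| = 65 + 74 - 28 = 111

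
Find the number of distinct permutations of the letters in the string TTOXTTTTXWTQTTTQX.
17! / (2! × 1! × 3! × 1! × 10!) = 8168160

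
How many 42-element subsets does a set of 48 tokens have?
C(48,42) = 48!/(42!×6!) = 12271512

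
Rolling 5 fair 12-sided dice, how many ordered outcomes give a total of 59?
Coefficient of x^59 in (x + x² + ... + x^12)^5. By inclusion-exclusion on dice exceeding 12: Σ_j (-1)^j C(5,j)·C(59-1-12j, 4) = C(5,0)·C(58,4) - C(5,1)·C(46,4) + C(5,2)·C(34,4) - C(5,3)·C(22,4) + C(5,4)·C(10,4) = 1·424270 - 5·163185 + 10·46376 - 10·7315 + 5·210 = 5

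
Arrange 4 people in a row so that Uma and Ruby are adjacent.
Treat as block: (4-1)! × 2! = 6 × 2 = 12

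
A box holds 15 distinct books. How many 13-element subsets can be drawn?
C(15,13) = 15!/(13!×2!) = 105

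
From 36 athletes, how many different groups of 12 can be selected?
C(36,12) = 36!/(12!×24!) = 1251677700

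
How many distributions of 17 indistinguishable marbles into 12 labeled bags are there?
C(17+12-1, 12-1) = C(28, 11) = 21474180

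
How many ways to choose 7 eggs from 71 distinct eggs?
C(71,7) = 71!/(7!×64!) = 1329890705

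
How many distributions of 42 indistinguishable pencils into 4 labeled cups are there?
C(42+4-1, 4-1) = C(45, 3) = 14190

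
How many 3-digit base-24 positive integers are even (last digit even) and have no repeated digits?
Last∈{0,2,4,6,8,10,12,14,16,18,20,22}. Last=0: 506. Last nonzero: 11×22×P(22,1) = 5324. Total = 5830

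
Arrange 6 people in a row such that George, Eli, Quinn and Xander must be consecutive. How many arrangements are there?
Treat the 4 as one block: (6-4+1)! × 4! = 6 × 24 = 144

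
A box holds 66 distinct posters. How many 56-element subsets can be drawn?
C(66,56) = 66!/(56!×10!) = 210980549208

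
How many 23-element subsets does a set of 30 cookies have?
C(30,23) = 30!/(23!×7!) = 2035800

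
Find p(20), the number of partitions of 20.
Pentagonal recurrence p(n) = p(n-1) + p(n-2) - p(n-5) - p(n-7) + p(n-12) + p(n-15) - ... gives p(0..19) = 1, 1, 2, 3, 5, 7, 11, 15, 22, 30, 42, 56, 77, 101, 135, 176, 231, 297, 385, 490. p(20) = p(19) + p(18) - p(15) - p(13) + p(8) + p(5) = 490 + 385 - 176 - 101 + 22 + 7 = 627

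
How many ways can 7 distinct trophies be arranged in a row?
7! = 5040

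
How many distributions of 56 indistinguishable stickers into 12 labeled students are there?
C(56+12-1, 12-1) = C(67, 11) = 1285063345176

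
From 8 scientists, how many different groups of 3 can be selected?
C(8,3) = 8!/(3!×5!) = 56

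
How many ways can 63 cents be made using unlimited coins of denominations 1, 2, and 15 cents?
Coefficient of x^63 in 1/(1-x^1) · 1/(1-x^2) · 1/(1-x^15). Case on j = number of 15-cent coins (j = 0..4); remainder r = 63 - 15j is made from {1,2} in ⌊r/2⌋+1 ways. r = 63, 48, 33, 18, 3 → 32 + 25 + 17 + 10 + 2 = 86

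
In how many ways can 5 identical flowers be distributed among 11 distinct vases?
C(5+11-1, 11-1) = C(15, 10) = 3003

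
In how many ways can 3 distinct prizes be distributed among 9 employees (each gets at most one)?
P(9,3) = 9!/(9-3)! = 504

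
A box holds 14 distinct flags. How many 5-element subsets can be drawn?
C(14,5) = 14!/(5!×9!) = 2002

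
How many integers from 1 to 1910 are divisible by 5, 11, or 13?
⌊1910/5⌋+⌊1910/11⌋+⌊1910/13⌋ - ⌊1910/55⌋-⌊1910/65⌋-⌊1910/143⌋ + ⌊1910/715⌋ = 382+173+146 - 34-29-13 + 2 = 627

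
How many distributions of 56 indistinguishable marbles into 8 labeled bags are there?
C(56+8-1, 8-1) = C(63, 7) = 553270671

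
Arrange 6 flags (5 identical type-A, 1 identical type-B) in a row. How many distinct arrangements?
6! / (5! × 1!) = 6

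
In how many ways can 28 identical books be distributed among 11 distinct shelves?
C(28+11-1, 11-1) = C(38, 10) = 472733756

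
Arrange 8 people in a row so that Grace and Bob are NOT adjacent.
Total - adjacent = 8! - (8-1)!×2 = 40320 - 10080 = 30240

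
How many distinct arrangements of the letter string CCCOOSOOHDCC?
12! / (4! × 5! × 1! × 1! × 1!) = 166320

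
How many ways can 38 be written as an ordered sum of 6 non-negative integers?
C(38+6-1, 6-1) = C(43, 5) = 962598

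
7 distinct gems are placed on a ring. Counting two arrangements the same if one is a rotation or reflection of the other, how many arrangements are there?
(7-1)!/2 = 720/2 = 360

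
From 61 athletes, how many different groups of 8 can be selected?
C(61,8) = 61!/(8!×53!) = 2944827765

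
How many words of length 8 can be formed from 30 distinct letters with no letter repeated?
P(30,8) = 30!/(30-8)! = 235989936000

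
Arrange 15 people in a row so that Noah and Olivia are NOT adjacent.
Total - adjacent = 15! - (15-1)!×2 = 1307674368000 - 174356582400 = 1133317785600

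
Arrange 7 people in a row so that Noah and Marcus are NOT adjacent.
Total - adjacent = 7! - (7-1)!×2 = 5040 - 1440 = 3600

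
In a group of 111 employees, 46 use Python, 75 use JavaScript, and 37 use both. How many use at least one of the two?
|A∪B| = |A| + |B| - |A∩B| = 46 + 75 - 37 = 84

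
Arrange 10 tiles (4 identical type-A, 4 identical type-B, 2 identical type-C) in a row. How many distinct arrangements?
10! / (4! × 4! × 2!) = 3150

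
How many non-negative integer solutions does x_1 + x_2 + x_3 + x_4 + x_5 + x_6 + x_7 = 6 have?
C(6+7-1, 7-1) = C(12, 6) = 924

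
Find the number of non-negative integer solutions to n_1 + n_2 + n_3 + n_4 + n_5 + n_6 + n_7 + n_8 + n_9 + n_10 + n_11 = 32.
C(32+11-1, 11-1) = C(42, 10) = 1471442973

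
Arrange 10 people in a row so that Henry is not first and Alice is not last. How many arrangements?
By inclusion-exclusion: 10! - 2×(10-1)! + (10-2)! = 3628800 - 725760 + 40320 = 2943360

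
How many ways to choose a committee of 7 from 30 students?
C(30,7) = 30!/(7!×23!) = 2035800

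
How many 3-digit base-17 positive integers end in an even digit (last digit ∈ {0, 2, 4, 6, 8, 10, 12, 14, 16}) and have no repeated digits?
Last∈{0,2,4,6,8,10,12,14,16}. Last=0: 240. Last nonzero: 8×15×P(15,1) = 1800. Total = 2040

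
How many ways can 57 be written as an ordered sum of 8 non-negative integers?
C(57+8-1, 8-1) = C(64, 7) = 621216192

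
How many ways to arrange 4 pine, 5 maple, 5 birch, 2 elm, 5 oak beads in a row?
21! / (4! × 5! × 5! × 2! × 5!) = 615969113760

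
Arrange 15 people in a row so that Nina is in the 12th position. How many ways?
Fix one position: (15-1)! = 87178291200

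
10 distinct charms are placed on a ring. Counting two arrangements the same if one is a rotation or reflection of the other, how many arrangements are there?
(10-1)!/2 = 362880/2 = 181440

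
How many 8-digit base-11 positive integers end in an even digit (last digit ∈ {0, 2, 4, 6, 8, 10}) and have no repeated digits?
Last∈{0,2,4,6,8,10}. Last=0: 604800. Last nonzero: 5×9×P(9,6) = 2721600. Total = 3326400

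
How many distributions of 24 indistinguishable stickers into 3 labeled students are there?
C(24+3-1, 3-1) = C(26, 2) = 325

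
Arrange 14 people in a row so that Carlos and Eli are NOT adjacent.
Total - adjacent = 14! - (14-1)!×2 = 87178291200 - 12454041600 = 74724249600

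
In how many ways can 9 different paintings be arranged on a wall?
9! = 362880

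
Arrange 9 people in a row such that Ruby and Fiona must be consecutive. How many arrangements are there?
Treat the 2 as one block: (9-2+1)! × 2! = 40320 × 2 = 80640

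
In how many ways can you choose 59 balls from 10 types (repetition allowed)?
C(59+10-1, 10-1) = C(68, 9) = 49280065120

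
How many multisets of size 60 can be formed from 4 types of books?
C(60+4-1, 4-1) = C(63, 3) = 39711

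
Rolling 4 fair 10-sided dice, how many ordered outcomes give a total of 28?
Coefficient of x^28 in (x + x² + ... + x^10)^4. By inclusion-exclusion on dice exceeding 10: Σ_j (-1)^j C(4,j)·C(28-1-10j, 3) = C(4,0)·C(27,3) - C(4,1)·C(17,3) + C(4,2)·C(7,3) = 1·2925 - 4·680 + 6·35 = 415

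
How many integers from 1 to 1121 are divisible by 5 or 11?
⌊1121/5⌋ + ⌊1121/11⌋ - ⌊1121/55⌋ = 224 + 101 - 20 = 305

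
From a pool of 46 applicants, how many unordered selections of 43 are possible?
C(46,43) = 46!/(43!×3!) = 15180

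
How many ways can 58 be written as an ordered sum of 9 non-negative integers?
C(58+9-1, 9-1) = C(66, 8) = 5743572120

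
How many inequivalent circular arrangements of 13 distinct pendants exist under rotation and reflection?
(13-1)!/2 = 479001600/2 = 239500800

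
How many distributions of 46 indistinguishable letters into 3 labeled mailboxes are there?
C(46+3-1, 3-1) = C(48, 2) = 1128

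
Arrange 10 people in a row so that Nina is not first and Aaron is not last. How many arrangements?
By inclusion-exclusion: 10! - 2×(10-1)! + (10-2)! = 3628800 - 725760 + 40320 = 2943360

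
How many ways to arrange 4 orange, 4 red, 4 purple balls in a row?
12! / (4! × 4! × 4!) = 34650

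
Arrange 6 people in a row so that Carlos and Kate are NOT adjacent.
Total - adjacent = 6! - (6-1)!×2 = 720 - 240 = 480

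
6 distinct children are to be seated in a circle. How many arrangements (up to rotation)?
Circular: fix one position, arrange the rest. (6-1)! = 120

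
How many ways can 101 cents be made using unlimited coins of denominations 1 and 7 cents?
Coefficient of x^101 in 1/(1-x^1) · 1/(1-x^7). Use j coins of 7 for j = 0..⌊101/7⌋ = 14, the rest in 1s: 14 + 1 = 15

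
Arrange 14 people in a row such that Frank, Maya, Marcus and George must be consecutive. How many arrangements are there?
Treat the 4 as one block: (14-4+1)! × 4! = 39916800 × 24 = 958003200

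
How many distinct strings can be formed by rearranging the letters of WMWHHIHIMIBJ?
12! / (3! × 3! × 2! × 2! × 1! × 1!) = 3326400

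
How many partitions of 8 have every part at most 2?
Let r_j(i) = number of partitions of i into parts ≤ j, for i = 0..8. r_1(i) = 1 for all i; r_j(i) = r_{j-1}(i) + r_j(i-j). Rows j = 2..2: ≤2: 1 1 2 2 3 3 4 4 5. r_2(8) = 5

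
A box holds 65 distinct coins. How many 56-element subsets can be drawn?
C(65,56) = 65!/(56!×9!) = 31966749880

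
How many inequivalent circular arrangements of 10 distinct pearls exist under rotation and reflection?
(10-1)!/2 = 362880/2 = 181440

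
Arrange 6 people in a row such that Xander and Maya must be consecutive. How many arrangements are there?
Treat the 2 as one block: (6-2+1)! × 2! = 120 × 2 = 240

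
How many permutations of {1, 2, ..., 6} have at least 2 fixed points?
Exactly j fixed points: C(6,j)·!(6-j); sum over j ≥ 2 (derangement numbers via !m = (m-1)·(!(m-1) + !(m-2)): !0..!4 = 1, 0, 1, 2, 9). Σ_{j=2}^{6} C(6,j)·!(6-j) = C(6,2)·!4 + C(6,3)·!3 + C(6,4)·!2 + C(6,5)·!1 + C(6,6)·!0 = 15·9 + 20·2 + 15·1 + 6·0 + 1·1 = 191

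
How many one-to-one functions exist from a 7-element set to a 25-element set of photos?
P(25,7) = 25!/(25-7)! = 2422728000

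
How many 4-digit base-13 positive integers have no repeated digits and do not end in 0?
Last digit: 12 nonzero choices. First digit: 11 (nonzero, ≠last). Middle 2: P(11,2) = 110. Total = 14520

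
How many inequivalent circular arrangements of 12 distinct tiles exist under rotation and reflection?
(12-1)!/2 = 39916800/2 = 19958400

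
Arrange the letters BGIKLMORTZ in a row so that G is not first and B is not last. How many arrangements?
By inclusion-exclusion: 10! - 2×(10-1)! + (10-2)! = 3628800 - 725760 + 40320 = 2943360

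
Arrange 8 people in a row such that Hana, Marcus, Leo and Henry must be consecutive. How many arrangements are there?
Treat the 4 as one block: (8-4+1)! × 4! = 120 × 24 = 2880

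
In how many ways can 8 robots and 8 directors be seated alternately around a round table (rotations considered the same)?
Fix one of the robots: (8-1)! ways for the remaining robots, × 8! ways for the directors = 5040 × 40320 = 203212800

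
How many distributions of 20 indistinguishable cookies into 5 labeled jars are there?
C(20+5-1, 5-1) = C(24, 4) = 10626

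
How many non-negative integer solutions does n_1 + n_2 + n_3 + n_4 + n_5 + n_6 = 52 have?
C(52+6-1, 6-1) = C(57, 5) = 4187106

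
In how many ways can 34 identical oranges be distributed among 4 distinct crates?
C(34+4-1, 4-1) = C(37, 3) = 7770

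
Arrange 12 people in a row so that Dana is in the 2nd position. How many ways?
Fix one position: (12-1)! = 39916800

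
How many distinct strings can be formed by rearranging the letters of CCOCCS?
6! / (1! × 4! × 1!) = 30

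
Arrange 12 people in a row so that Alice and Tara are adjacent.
Treat as block: (12-1)! × 2! = 39916800 × 2 = 79833600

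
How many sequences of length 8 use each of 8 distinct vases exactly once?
8! = 40320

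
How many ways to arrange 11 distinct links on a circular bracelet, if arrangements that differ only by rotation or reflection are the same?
(11-1)!/2 = 3628800/2 = 1814400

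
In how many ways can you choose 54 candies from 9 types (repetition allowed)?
C(54+9-1, 9-1) = C(62, 8) = 3381098545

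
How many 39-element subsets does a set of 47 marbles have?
C(47,39) = 47!/(39!×8!) = 314457495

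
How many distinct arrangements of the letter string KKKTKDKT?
8! / (1! × 2! × 5!) = 168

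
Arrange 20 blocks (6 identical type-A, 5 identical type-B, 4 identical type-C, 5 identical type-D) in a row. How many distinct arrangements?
20! / (6! × 5! × 4! × 5!) = 9777287520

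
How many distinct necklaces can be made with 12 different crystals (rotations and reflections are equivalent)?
(12-1)!/2 = 39916800/2 = 19958400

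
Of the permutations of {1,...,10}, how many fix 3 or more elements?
Exactly j fixed points: C(10,j)·!(10-j); sum over j ≥ 3 (derangement numbers via !m = (m-1)·(!(m-1) + !(m-2)): !0..!7 = 1, 0, 1, 2, 9, 44, 265, 1854). Σ_{j=3}^{10} C(10,j)·!(10-j) = C(10,3)·!7 + C(10,4)·!6 + C(10,5)·!5 + C(10,6)·!4 + C(10,7)·!3 + C(10,8)·!2 + C(10,9)·!1 + C(10,10)·!0 = 120·1854 + 210·265 + 252·44 + 210·9 + 120·2 + 45·1 + 10·0 + 1·1 = 291394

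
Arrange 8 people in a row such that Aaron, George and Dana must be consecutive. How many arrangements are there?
Treat the 3 as one block: (8-3+1)! × 3! = 720 × 6 = 4320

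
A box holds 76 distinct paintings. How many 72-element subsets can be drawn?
C(76,72) = 76!/(72!×4!) = 1282975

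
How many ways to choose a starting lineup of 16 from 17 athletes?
C(17,16) = 17!/(16!×1!) = 17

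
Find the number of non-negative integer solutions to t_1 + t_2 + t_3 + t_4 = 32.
C(32+4-1, 4-1) = C(35, 3) = 6545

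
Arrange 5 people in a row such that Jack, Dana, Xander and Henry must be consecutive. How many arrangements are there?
Treat the 4 as one block: (5-4+1)! × 4! = 2 × 24 = 48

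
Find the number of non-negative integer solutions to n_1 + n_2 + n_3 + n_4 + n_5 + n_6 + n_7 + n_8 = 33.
C(33+8-1, 8-1) = C(40, 7) = 18643560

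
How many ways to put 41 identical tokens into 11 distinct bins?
C(41+11-1, 11-1) = C(51, 10) = 12777711870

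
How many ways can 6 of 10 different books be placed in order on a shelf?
P(10,6) = 10!/(10-6)! = 151200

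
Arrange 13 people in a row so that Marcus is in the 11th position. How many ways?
Fix one position: (13-1)! = 479001600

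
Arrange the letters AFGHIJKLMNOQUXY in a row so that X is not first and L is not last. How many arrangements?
By inclusion-exclusion: 15! - 2×(15-1)! + (15-2)! = 1307674368000 - 174356582400 + 6227020800 = 1139544806400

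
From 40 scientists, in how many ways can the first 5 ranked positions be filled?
P(40,5) = 40!/(40-5)! = 78960960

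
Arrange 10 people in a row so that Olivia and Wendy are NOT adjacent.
Total - adjacent = 10! - (10-1)!×2 = 3628800 - 725760 = 2903040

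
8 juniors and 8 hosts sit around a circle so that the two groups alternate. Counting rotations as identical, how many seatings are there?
Fix one of the juniors: (8-1)! ways for the remaining juniors, × 8! ways for the hosts = 5040 × 40320 = 203212800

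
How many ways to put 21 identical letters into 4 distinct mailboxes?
C(21+4-1, 4-1) = C(24, 3) = 2024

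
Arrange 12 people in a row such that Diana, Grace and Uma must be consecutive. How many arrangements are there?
Treat the 3 as one block: (12-3+1)! × 3! = 3628800 × 6 = 21772800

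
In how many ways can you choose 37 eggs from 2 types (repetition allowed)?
C(37+2-1, 2-1) = C(38, 1) = 38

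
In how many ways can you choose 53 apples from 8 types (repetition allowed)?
C(53+8-1, 8-1) = C(60, 7) = 386206920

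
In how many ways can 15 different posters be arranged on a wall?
15! = 1307674368000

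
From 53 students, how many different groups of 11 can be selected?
C(53,11) = 53!/(11!×42!) = 76223753060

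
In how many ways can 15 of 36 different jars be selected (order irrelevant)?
C(36,15) = 36!/(15!×21!) = 5567902560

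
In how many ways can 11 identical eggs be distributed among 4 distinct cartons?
C(11+4-1, 4-1) = C(14, 3) = 364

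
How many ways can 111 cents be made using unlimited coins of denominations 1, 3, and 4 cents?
Coefficient of x^111 in 1/(1-x^1) · 1/(1-x^3) · 1/(1-x^4). Case on j = number of 4-cent coins (j = 0..27); remainder r = 111 - 4j is made from {1,3} in ⌊r/3⌋+1 ways. r = 111, 107, 103, 99, 95, 91, 87, 83, 79, 75, 71, 67, 63, 59, 55, 51, 47, 43, 39, 35, 31, 27, 23, 19, 15, 11, 7, 3 → 38 + 36 + 35 + 34 + 32 + 31 + 30 + 28 + 27 + 26 + 24 + 23 + 22 + 20 + 19 + 18 + 16 + 15 + 14 + 12 + 11 + 10 + 8 + 7 + 6 + 4 + 3 + 2 = 551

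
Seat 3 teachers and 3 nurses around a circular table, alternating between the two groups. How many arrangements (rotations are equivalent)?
Fix one of the teachers: (3-1)! ways for the remaining teachers, × 3! ways for the nurses = 2 × 6 = 12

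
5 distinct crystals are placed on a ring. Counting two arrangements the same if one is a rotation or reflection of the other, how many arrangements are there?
(5-1)!/2 = 24/2 = 12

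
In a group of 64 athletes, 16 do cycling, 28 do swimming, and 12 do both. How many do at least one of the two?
|A∪B| = |A| + |B| - |A∩B| = 16 + 28 - 12 = 32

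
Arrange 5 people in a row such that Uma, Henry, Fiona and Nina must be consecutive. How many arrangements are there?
Treat the 4 as one block: (5-4+1)! × 4! = 2 × 24 = 48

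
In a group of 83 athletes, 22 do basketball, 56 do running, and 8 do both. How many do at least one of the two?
|A∪B| = |A| + |B| - |A∩B| = 22 + 56 - 8 = 70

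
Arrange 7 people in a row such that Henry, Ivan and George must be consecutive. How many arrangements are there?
Treat the 3 as one block: (7-3+1)! × 3! = 120 × 6 = 720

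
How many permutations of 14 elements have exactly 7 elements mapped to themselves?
Choose the 7 fixed points C(14,7) = 3432, derange the rest: !7 = Σ_{j=0}^{7} (-1)^j·7!/j! = 5040 - 5040 + 2520 - 840 + 210 - 42 + 7 - 1 = 1854. Product = 3432 × 1854 = 6362928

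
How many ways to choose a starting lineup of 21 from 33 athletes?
C(33,21) = 33!/(21!×12!) = 354817320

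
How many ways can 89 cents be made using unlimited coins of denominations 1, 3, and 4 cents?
Coefficient of x^89 in 1/(1-x^1) · 1/(1-x^3) · 1/(1-x^4). Case on j = number of 4-cent coins (j = 0..22); remainder r = 89 - 4j is made from {1,3} in ⌊r/3⌋+1 ways. r = 89, 85, 81, 77, 73, 69, 65, 61, 57, 53, 49, 45, 41, 37, 33, 29, 25, 21, 17, 13, 9, 5, 1 → 30 + 29 + 28 + 26 + 25 + 24 + 22 + 21 + 20 + 18 + 17 + 16 + 14 + 13 + 12 + 10 + 9 + 8 + 6 + 5 + 4 + 2 + 1 = 360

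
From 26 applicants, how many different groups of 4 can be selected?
C(26,4) = 26!/(4!×22!) = 14950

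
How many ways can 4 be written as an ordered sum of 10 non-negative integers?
C(4+10-1, 10-1) = C(13, 9) = 715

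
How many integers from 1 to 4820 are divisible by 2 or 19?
⌊4820/2⌋ + ⌊4820/19⌋ - ⌊4820/38⌋ = 2410 + 253 - 126 = 2537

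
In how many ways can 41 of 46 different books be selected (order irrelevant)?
C(46,41) = 46!/(41!×5!) = 1370754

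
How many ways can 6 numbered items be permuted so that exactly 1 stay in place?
Choose the 1 fixed point C(6,1) = 6, derange the rest: !5 = Σ_{j=0}^{5} (-1)^j·5!/j! = 120 - 120 + 60 - 20 + 5 - 1 = 44. Product = 6 × 44 = 264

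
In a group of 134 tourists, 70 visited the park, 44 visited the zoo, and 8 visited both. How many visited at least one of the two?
|A∪B| = |A| + |B| - |A∩B| = 70 + 44 - 8 = 106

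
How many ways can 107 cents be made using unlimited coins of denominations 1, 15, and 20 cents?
Coefficient of x^107 in 1/(1-x^1) · 1/(1-x^15) · 1/(1-x^20). Case on j = number of 20-cent coins (j = 0..5); remainder r = 107 - 20j is made from {1,15} in ⌊r/15⌋+1 ways. r = 107, 87, 67, 47, 27, 7 → 8 + 6 + 5 + 4 + 2 + 1 = 26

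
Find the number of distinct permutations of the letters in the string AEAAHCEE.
8! / (1! × 3! × 3! × 1!) = 1120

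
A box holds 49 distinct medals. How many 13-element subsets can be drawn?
C(49,13) = 49!/(13!×36!) = 262596783764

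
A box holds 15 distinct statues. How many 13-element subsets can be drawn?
C(15,13) = 15!/(13!×2!) = 105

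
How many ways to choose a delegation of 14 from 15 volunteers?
C(15,14) = 15!/(14!×1!) = 15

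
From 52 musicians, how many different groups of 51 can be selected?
C(52,51) = 52!/(51!×1!) = 52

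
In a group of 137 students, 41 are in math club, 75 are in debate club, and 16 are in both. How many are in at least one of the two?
|A∪B| = |A| + |B| - |A∩B| = 41 + 75 - 16 = 100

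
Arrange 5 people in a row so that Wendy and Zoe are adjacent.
Treat as block: (5-1)! × 2! = 24 × 2 = 48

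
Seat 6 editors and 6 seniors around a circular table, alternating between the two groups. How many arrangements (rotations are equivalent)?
Fix one of the editors: (6-1)! ways for the remaining editors, × 6! ways for the seniors = 120 × 720 = 86400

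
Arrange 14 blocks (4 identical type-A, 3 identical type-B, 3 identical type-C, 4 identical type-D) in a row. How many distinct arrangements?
14! / (4! × 3! × 3! × 4!) = 4204200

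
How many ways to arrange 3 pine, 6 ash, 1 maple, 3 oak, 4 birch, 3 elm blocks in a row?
20! / (3! × 6! × 1! × 3! × 4! × 3!) = 651819168000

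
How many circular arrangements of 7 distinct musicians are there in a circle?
Circular: fix one position, arrange the rest. (7-1)! = 720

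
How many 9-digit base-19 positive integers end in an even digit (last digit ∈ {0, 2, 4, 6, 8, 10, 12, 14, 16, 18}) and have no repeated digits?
Last∈{0,2,4,6,8,10,12,14,16,18}. Last=0: 1764322560. Last nonzero: 9×17×P(17,7) = 14996741760. Total = 16761064320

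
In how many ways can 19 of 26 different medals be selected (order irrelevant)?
C(26,19) = 26!/(19!×7!) = 657800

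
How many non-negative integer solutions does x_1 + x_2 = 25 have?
C(25+2-1, 2-1) = C(26, 1) = 26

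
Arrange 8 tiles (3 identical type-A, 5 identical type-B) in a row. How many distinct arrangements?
8! / (3! × 5!) = 56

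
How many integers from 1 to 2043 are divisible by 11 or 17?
⌊2043/11⌋ + ⌊2043/17⌋ - ⌊2043/187⌋ = 185 + 120 - 10 = 295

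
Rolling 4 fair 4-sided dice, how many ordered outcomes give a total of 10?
Coefficient of x^10 in (x + x² + ... + x^4)^4. By inclusion-exclusion on dice exceeding 4: Σ_j (-1)^j C(4,j)·C(10-1-4j, 3) = C(4,0)·C(9,3) - C(4,1)·C(5,3) = 1·84 - 4·10 = 44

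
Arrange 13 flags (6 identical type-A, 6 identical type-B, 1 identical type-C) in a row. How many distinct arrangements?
13! / (6! × 6! × 1!) = 12012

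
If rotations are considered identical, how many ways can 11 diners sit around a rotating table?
Circular: fix one position, arrange the rest. (11-1)! = 3628800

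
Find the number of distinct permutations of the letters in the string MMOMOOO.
7! / (4! × 3!) = 35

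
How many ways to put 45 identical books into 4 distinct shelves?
C(45+4-1, 4-1) = C(48, 3) = 17296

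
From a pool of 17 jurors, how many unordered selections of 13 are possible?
C(17,13) = 17!/(13!×4!) = 2380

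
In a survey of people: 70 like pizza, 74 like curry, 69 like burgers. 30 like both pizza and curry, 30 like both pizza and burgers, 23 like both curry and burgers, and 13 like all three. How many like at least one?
|A∪B∪C| = 70+74+69-30-30-23+13 = 143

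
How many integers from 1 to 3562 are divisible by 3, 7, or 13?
⌊3562/3⌋+⌊3562/7⌋+⌊3562/13⌋ - ⌊3562/21⌋-⌊3562/39⌋-⌊3562/91⌋ + ⌊3562/273⌋ = 1187+508+274 - 169-91-39 + 13 = 1683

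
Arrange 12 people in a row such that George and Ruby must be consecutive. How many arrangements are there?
Treat the 2 as one block: (12-2+1)! × 2! = 39916800 × 2 = 79833600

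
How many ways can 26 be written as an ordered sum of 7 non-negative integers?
C(26+7-1, 7-1) = C(32, 6) = 906192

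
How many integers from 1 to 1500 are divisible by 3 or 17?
⌊1500/3⌋ + ⌊1500/17⌋ - ⌊1500/51⌋ = 500 + 88 - 29 = 559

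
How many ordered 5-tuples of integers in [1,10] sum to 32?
Coefficient of x^32 in (x + x² + ... + x^10)^5. By inclusion-exclusion on dice exceeding 10: Σ_j (-1)^j C(5,j)·C(32-1-10j, 4) = C(5,0)·C(31,4) - C(5,1)·C(21,4) + C(5,2)·C(11,4) = 1·31465 - 5·5985 + 10·330 = 4840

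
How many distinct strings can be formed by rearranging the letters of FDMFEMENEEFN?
12! / (2! × 4! × 1! × 3! × 2!) = 831600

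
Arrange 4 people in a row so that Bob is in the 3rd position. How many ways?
Fix one position: (4-1)! = 6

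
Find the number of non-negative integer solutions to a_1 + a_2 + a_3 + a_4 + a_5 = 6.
C(6+5-1, 5-1) = C(10, 4) = 210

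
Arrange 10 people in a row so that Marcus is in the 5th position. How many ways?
Fix one position: (10-1)! = 362880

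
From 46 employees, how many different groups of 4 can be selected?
C(46,4) = 46!/(4!×42!) = 163185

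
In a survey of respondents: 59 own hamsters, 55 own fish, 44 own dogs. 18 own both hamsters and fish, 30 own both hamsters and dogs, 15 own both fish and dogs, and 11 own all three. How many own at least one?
|A∪B∪C| = 59+55+44-18-30-15+11 = 106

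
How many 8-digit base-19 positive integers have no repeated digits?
First digit: 18 choices (nonzero). Then descending: 18 × 18 × 17 × 16 × 15 × 14 × 13 × 12 = 2887073280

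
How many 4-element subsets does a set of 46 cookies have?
C(46,4) = 46!/(4!×42!) = 163185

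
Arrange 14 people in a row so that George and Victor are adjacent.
Treat as block: (14-1)! × 2! = 6227020800 × 2 = 12454041600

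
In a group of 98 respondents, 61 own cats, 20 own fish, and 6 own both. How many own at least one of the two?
|A∪B| = |A| + |B| - |A∩B| = 61 + 20 - 6 = 75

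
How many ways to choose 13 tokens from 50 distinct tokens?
C(50,13) = 50!/(13!×37!) = 354860518600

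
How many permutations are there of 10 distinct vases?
10! = 3628800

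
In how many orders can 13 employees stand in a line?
13! = 6227020800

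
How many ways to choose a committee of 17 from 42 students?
C(42,17) = 42!/(17!×25!) = 254661927156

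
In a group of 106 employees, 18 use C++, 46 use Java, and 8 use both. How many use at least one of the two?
|A∪B| = |A| + |B| - |A∩B| = 18 + 46 - 8 = 56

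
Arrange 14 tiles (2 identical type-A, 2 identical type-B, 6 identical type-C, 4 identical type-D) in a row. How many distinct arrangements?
14! / (2! × 2! × 6! × 4!) = 1261260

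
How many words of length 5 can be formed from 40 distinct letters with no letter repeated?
P(40,5) = 40!/(40-5)! = 78960960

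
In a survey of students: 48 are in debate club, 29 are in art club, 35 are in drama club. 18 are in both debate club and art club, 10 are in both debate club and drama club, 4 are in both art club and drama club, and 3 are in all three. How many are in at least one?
|A∪B∪C| = 48+29+35-18-10-4+3 = 83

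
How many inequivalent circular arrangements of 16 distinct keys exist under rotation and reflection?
(16-1)!/2 = 1307674368000/2 = 653837184000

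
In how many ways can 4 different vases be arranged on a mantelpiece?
4! = 24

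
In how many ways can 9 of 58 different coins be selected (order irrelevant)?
C(58,9) = 58!/(9!×49!) = 10648873950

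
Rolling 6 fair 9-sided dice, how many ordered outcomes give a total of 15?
Coefficient of x^15 in (x + x² + ... + x^9)^6. By inclusion-exclusion on dice exceeding 9: Σ_j (-1)^j C(6,j)·C(15-1-9j, 5) = C(6,0)·C(14,5) - C(6,1)·C(5,5) = 1·2002 - 6·1 = 1996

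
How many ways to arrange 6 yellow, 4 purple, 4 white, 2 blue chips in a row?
16! / (6! × 4! × 4! × 2!) = 25225200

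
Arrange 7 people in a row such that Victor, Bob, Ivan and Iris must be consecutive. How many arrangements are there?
Treat the 4 as one block: (7-4+1)! × 4! = 24 × 24 = 576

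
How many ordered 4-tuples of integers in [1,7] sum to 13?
Coefficient of x^13 in (x + x² + ... + x^7)^4. By inclusion-exclusion on dice exceeding 7: Σ_j (-1)^j C(4,j)·C(13-1-7j, 3) = C(4,0)·C(12,3) - C(4,1)·C(5,3) = 1·220 - 4·10 = 180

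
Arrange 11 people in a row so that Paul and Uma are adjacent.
Treat as block: (11-1)! × 2! = 3628800 × 2 = 7257600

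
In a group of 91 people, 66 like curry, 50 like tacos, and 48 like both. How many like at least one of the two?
|A∪B| = |A| + |B| - |A∩B| = 66 + 50 - 48 = 68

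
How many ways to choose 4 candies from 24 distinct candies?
C(24,4) = 24!/(4!×20!) = 10626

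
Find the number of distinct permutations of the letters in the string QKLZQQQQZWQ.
11! / (1! × 1! × 1! × 2! × 6!) = 27720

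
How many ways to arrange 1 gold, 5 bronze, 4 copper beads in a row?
10! / (1! × 5! × 4!) = 1260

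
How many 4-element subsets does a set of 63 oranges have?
C(63,4) = 63!/(4!×59!) = 595665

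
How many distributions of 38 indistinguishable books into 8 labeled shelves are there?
C(38+8-1, 8-1) = C(45, 7) = 45379620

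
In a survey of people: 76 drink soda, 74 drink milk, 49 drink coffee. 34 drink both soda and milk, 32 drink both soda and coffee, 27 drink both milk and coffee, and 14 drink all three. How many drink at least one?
|A∪B∪C| = 76+74+49-34-32-27+14 = 120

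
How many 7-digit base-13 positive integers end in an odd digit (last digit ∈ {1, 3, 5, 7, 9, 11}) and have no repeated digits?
Last∈{1,3,5,7,9,11}. Last=0: 0. Last nonzero: 6×11×P(11,5) = 3659040. Total = 3659040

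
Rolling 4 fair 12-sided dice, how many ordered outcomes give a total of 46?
Coefficient of x^46 in (x + x² + ... + x^12)^4. By inclusion-exclusion on dice exceeding 12: Σ_j (-1)^j C(4,j)·C(46-1-12j, 3) = C(4,0)·C(45,3) - C(4,1)·C(33,3) + C(4,2)·C(21,3) - C(4,3)·C(9,3) = 1·14190 - 4·5456 + 6·1330 - 4·84 = 10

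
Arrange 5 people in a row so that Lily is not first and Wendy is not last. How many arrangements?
By inclusion-exclusion: 5! - 2×(5-1)! + (5-2)! = 120 - 48 + 6 = 78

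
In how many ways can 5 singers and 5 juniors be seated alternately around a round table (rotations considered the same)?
Fix one of the singers: (5-1)! ways for the remaining singers, × 5! ways for the juniors = 24 × 120 = 2880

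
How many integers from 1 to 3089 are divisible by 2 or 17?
⌊3089/2⌋ + ⌊3089/17⌋ - ⌊3089/34⌋ = 1544 + 181 - 90 = 1635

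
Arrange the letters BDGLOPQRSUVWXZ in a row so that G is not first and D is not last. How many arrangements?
By inclusion-exclusion: 14! - 2×(14-1)! + (14-2)! = 87178291200 - 12454041600 + 479001600 = 75203251200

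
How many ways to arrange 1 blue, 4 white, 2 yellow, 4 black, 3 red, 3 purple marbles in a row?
17! / (1! × 4! × 2! × 4! × 3! × 3!) = 8576568000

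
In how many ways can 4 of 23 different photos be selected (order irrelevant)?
C(23,4) = 23!/(4!×19!) = 8855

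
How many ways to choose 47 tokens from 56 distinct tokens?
C(56,47) = 56!/(47!×9!) = 7575968400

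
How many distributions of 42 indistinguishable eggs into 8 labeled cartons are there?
C(42+8-1, 8-1) = C(49, 7) = 85900584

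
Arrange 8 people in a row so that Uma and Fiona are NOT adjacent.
Total - adjacent = 8! - (8-1)!×2 = 40320 - 10080 = 30240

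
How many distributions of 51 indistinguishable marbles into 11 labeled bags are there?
C(51+11-1, 11-1) = C(61, 10) = 90177170226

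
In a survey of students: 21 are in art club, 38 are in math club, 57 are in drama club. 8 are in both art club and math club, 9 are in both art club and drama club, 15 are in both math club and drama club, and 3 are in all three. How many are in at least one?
|A∪B∪C| = 21+38+57-8-9-15+3 = 87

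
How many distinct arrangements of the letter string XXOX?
4! / (3! × 1!) = 4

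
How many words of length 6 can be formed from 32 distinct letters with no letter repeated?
P(32,6) = 32!/(32-6)! = 652458240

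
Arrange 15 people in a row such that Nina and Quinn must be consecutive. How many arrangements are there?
Treat the 2 as one block: (15-2+1)! × 2! = 87178291200 × 2 = 174356582400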